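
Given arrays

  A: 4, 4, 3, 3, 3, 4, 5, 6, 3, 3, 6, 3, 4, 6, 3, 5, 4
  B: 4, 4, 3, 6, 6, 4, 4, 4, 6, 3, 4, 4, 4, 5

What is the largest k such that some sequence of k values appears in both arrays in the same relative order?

Pick 4 (A #1, B #1), 4 (A #2, B #2), 3 (A #5, B #3), 6 (A #8, B #4), 6 (A #11, B #5), 4 (A #13, B #8), 6 (A #14, B #9), 3 (A #15, B #10), 5 (A #16, B #14); all 9 values appear in both, in order. The LCS DP gives dp[17][14] = 9, so this is optimal.

9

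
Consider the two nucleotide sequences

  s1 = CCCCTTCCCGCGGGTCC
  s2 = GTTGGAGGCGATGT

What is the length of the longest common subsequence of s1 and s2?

Pick T [5,2], T [6,3], G [10,8], C [11,9], G [12,10], G [14,13], T [15,14]; all 7 bases appear in both, in order. Since dp[17][14] = 7, nothing longer is possible.

7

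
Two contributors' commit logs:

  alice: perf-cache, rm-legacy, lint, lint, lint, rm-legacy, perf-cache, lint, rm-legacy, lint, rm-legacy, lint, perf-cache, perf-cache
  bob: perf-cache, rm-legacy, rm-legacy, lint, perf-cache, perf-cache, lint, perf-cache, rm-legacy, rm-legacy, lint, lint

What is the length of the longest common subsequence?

8

Match perf-cache [1,1] → rm-legacy [2,3] → lint [3,4] → lint [4,7] → rm-legacy [6,9] → rm-legacy [9,10] → lint [10,11] → lint [12,12] — 8 commits in the same relative order in both. Since dp[14][12] = 8, nothing longer is possible.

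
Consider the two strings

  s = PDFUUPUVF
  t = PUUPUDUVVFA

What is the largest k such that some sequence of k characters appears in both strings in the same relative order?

Match P (s #1, t #1); then U (s #4, t #2); then U (s #5, t #3); then P (s #6, t #4); then U (s #7, t #7); then V (s #8, t #9); then F (s #9, t #10) — 7 characters in the same relative order in both. Since dp[9][11] = 7, nothing longer is possible.

7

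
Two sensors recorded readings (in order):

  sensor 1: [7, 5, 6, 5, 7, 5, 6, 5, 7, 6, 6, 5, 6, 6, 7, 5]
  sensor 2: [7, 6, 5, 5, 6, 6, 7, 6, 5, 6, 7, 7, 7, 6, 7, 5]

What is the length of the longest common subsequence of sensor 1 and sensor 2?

12

Pick 7 at sensor 1[1]=sensor 2[1], 6 at sensor 1[3]=sensor 2[2], 5 at sensor 1[4]=sensor 2[3], 5 at sensor 1[6]=sensor 2[4], 6 at sensor 1[7]=sensor 2[6], 7 at sensor 1[9]=sensor 2[7], 6 at sensor 1[11]=sensor 2[8], 5 at sensor 1[12]=sensor 2[9], 6 at sensor 1[13]=sensor 2[10], 6 at sensor 1[14]=sensor 2[14], 7 at sensor 1[15]=sensor 2[15], 5 at sensor 1[16]=sensor 2[16]; all 12 values appear in both, in order. dp[16][16] = 12 confirms this is the maximum.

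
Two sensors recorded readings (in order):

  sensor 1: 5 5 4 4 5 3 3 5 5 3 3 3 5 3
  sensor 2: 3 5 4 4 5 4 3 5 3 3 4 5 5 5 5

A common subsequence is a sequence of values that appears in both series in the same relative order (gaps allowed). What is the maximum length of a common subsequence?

Pick 5 at sensor 1[1]=sensor 2[2]; then 5 at sensor 1[2]=sensor 2[5]; then 4 at sensor 1[3]=sensor 2[6]; then 5 at sensor 1[5]=sensor 2[8]; then 3 at sensor 1[6]=sensor 2[9]; then 3 at sensor 1[7]=sensor 2[10]; then 5 at sensor 1[8]=sensor 2[13]; then 5 at sensor 1[9]=sensor 2[14]; then 5 at sensor 1[13]=sensor 2[15]; all 9 values appear in both, in order. dp[14][15] = 9 confirms this is the maximum.

9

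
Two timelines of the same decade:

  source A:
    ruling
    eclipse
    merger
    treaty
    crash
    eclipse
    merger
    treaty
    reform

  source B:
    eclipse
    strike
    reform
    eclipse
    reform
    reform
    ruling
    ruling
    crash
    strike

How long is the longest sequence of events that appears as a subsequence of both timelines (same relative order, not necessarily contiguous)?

3

Match eclipse (source A #2, source B #1), eclipse (source A #6, source B #4), reform (source A #9, source B #6) — 3 events in the same relative order in both. dp[9][10] = 3 confirms this is the maximum.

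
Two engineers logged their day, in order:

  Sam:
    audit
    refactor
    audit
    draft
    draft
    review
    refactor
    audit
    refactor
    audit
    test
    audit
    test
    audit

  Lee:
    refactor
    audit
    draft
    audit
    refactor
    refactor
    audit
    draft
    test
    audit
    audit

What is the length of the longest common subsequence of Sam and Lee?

9

Pick refactor [2,1], audit [3,2], draft [4,3], refactor [7,5], refactor [9,6], audit [10,7], test [11,9], audit [12,10], audit [14,11]; all 9 tasks appear in both, in order. The LCS DP gives dp[14][11] = 9, so this is optimal.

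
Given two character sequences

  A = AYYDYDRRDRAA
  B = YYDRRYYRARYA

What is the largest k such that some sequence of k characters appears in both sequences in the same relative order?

8

Match Y [3,1], then Y [5,2], then D [6,3], then R [7,4], then R [8,5], then R [10,8], then A [11,9], then A [12,12] — 8 characters in the same relative order in both, and the DP table's final entry dp[12][12] is also 8, so no common subsequence is longer.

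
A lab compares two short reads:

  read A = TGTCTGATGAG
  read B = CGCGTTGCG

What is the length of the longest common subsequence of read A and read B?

Match G at read A[2]=read B[2], then C at read A[4]=read B[3], then T at read A[5]=read B[5], then T at read A[8]=read B[6], then G at read A[9]=read B[7], then G at read A[11]=read B[9] — 6 bases in the same relative order in both. Since dp[11][9] = 6, nothing longer is possible.

6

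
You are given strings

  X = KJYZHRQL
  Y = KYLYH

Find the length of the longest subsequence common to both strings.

Let dp[i][j] be the LCS length of the first i characters of X and the first j characters of Y. dp[i][j] = dp[i-1][j-1]+1 when the i-th and j-th characters match, else max(dp[i-1][j], dp[i][j-1]).
    ·  K  Y  L  Y  H
 ·  0  0  0  0  0  0
 K  0  1  1  1  1  1
 J  0  1  1  1  1  1
 Y  0  1  2  2  2  2
 Z  0  1  2  2  2  2
 H  0  1  2  2  2  3
 R  0  1  2  2  2  3
 Q  0  1  2  2  2  3
 L  0  1  2  3  3  3
dp[8][5] = 3. One LCS (by backtracking along matches): KYH.

3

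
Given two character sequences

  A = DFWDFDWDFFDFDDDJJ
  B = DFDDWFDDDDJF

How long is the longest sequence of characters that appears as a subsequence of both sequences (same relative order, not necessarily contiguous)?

11

Taking D at A[1]=B[1], then F at A[2]=B[2], then D at A[4]=B[3], then D at A[6]=B[4], then W at A[7]=B[5], then F at A[10]=B[6], then D at A[11]=B[7], then D at A[13]=B[8], then D at A[14]=B[9], then D at A[15]=B[10], then J at A[16]=B[11] gives a common subsequence of length 11. The LCS DP gives dp[17][12] = 11, so this is optimal.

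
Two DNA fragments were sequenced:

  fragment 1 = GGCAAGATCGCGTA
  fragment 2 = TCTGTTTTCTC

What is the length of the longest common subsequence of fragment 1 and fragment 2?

Match C at fragment 1[3]=fragment 2[2], G at fragment 1[6]=fragment 2[4], T at fragment 1[8]=fragment 2[8], C at fragment 1[9]=fragment 2[9], C at fragment 1[11]=fragment 2[11] — 5 bases in the same relative order in both. The LCS DP gives dp[14][11] = 5, so this is optimal.

5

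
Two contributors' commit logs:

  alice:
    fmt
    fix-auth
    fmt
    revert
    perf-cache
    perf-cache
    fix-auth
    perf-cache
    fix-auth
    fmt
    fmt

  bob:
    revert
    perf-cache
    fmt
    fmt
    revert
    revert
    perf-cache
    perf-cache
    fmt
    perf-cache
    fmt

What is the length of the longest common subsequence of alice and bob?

Match fmt at alice[1]=bob[3] → fmt at alice[3]=bob[4] → revert at alice[4]=bob[6] → perf-cache at alice[5]=bob[7] → perf-cache at alice[6]=bob[8] → perf-cache at alice[8]=bob[10] → fmt at alice[11]=bob[11] — 7 commits in the same relative order in both. The LCS DP gives dp[11][11] = 7, so this is optimal.

7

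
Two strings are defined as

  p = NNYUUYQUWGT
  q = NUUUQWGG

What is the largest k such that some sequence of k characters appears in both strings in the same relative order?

Match N (p #1, q #1); then U (p #4, q #3); then U (p #5, q #4); then Q (p #7, q #5); then W (p #9, q #6); then G (p #10, q #8) — 6 characters in the same relative order in both. dp[11][8] = 6 confirms this is the maximum.

6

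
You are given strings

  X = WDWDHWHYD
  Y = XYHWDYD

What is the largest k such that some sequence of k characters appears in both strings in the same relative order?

Pick W [3,4], then D [4,5], then Y [8,6], then D [9,7]; all 4 characters appear in both, in order. The LCS DP gives dp[9][7] = 4, so this is optimal.

4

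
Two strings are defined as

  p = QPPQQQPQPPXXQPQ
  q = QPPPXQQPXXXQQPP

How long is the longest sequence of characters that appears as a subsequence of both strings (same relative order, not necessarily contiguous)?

10

Match Q at p[1]=q[1] → P at p[2]=q[3] → P at p[3]=q[4] → Q at p[5]=q[6] → Q at p[6]=q[7] → P at p[7]=q[8] → X at p[11]=q[10] → X at p[12]=q[11] → Q at p[13]=q[13] → P at p[14]=q[15] — 10 characters in the same relative order in both, and the DP table's final entry dp[15][15] is also 10, so no common subsequence is longer.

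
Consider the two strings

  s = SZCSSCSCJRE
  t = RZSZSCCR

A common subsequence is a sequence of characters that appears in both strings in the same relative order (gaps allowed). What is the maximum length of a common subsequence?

6

Let dp[i][j] be the LCS length of the first i characters of s and the first j characters of t. dp[i][j] = dp[i-1][j-1]+1 when the i-th and j-th characters match, else max(dp[i-1][j], dp[i][j-1]).
    ·  R  Z  S  Z  S  C  C  R
 ·  0  0  0  0  0  0  0  0  0
 S  0  0  0  1  1  1  1  1  1
 Z  0  0  1  1  2  2  2  2  2
 C  0  0  1  1  2  2  3  3  3
 S  0  0  1  2  2  3  3  3  3
 S  0  0  1  2  2  3  3  3  3
 C  0  0  1  2  2  3  4  4  4
 S  0  0  1  2  2  3  4  4  4
 C  0  0  1  2  2  3  4  5  5
 J  0  0  1  2  2  3  4  5  5
 R  0  1  1  2  2  3  4  5  6
 E  0  1  1  2  2  3  4  5  6
dp[11][8] = 6. One LCS (by backtracking along matches): SZSCCR.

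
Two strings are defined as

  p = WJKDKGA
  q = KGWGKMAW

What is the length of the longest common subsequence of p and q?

Let dp[i][j] be the LCS length of the first i characters of p and the first j characters of q. dp[i][j] = dp[i-1][j-1]+1 when the i-th and j-th characters match, else max(dp[i-1][j], dp[i][j-1]).
    ·  K  G  W  G  K  M  A  W
 ·  0  0  0  0  0  0  0  0  0
 W  0  0  0  1  1  1  1  1  1
 J  0  0  0  1  1  1  1  1  1
 K  0  1  1  1  1  2  2  2  2
 D  0  1  1  1  1  2  2  2  2
 K  0  1  1  1  1  2  2  2  2
 G  0  1  2  2  2  2  2  2  2
 A  0  1  2  2  2  2  2  3  3
dp[7][8] = 3. One LCS (by backtracking along matches): WKA.

3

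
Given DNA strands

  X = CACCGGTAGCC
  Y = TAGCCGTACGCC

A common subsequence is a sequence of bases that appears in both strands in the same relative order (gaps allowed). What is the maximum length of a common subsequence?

9

Let dp[i][j] be the LCS length of the first i bases of X and the first j bases of Y. dp[i][j] = dp[i-1][j-1]+1 when the i-th and j-th bases match, else max(dp[i-1][j], dp[i][j-1]).
    ·  T  A  G  C  C  G  T  A  C  G  C  C
 ·  0  0  0  0  0  0  0  0  0  0  0  0  0
 C  0  0  0  0  1  1  1  1  1  1  1  1  1
 A  0  0  1  1  1  1  1  1  2  2  2  2  2
 C  0  0  1  1  2  2  2  2  2  3  3  3  3
 C  0  0  1  1  2  3  3  3  3  3  3  4  4
 G  0  0  1  2  2  3  4  4  4  4  4  4  4
 G  0  0  1  2  2  3  4  4  4  4  5  5  5
 T  0  1  1  2  2  3  4  5  5  5  5  5  5
 A  0  1  2  2  2  3  4  5  6  6  6  6  6
 G  0  1  2  3  3  3  4  5  6  6  7  7  7
 C  0  1  2  3  4  4  4  5  6  7  7  8  8
 C  0  1  2  3  4  5  5  5  6  7  7  8  9
dp[11][12] = 9. One LCS (by backtracking along matches): ACCGTAGCC.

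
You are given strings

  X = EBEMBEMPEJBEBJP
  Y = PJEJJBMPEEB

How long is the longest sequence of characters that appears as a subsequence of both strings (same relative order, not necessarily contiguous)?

7

One common subsequence of length 7: E [1,3], then B [5,6], then M [7,7], then P [8,8], then E [9,9], then E [12,10], then B [13,11]. The LCS DP gives dp[15][11] = 7, so this is optimal.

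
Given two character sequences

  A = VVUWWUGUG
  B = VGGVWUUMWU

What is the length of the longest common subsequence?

5

Match V [1,1] → V [2,4] → U [3,7] → W [5,9] → U [8,10] — 5 characters in the same relative order in both, and the DP table's final entry dp[9][10] is also 5, so no common subsequence is longer.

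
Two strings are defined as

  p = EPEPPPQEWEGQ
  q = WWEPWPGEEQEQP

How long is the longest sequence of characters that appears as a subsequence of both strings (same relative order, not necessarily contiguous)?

6

Taking E (p #1, q #3), then P (p #2, q #6), then E (p #3, q #9), then Q (p #7, q #10), then E (p #10, q #11), then Q (p #12, q #12) gives a common subsequence of length 6. Since dp[12][13] = 6, nothing longer is possible.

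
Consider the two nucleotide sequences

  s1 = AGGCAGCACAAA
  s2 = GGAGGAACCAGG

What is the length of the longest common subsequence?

Match A at s1[1]=s2[3]; then G at s1[2]=s2[4]; then G at s1[3]=s2[5]; then A at s1[5]=s2[7]; then C at s1[7]=s2[8]; then C at s1[9]=s2[9]; then A at s1[10]=s2[10] — 7 bases in the same relative order in both. dp[12][12] = 7 confirms this is the maximum.

7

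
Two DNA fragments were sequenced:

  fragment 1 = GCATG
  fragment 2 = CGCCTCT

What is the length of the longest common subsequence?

Pick G [1,2], then C [2,6], then T [4,7]; all 3 bases appear in both, in order. Since dp[5][7] = 3, nothing longer is possible.

3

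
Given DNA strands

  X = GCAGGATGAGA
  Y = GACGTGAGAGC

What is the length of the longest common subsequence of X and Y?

Let dp[i][j] be the LCS length of the first i bases of X and the first j bases of Y. dp[i][j] = dp[i-1][j-1]+1 when the i-th and j-th bases match, else max(dp[i-1][j], dp[i][j-1]).
    ·  G  A  C  G  T  G  A  G  A  G  C
 ·  0  0  0  0  0  0  0  0  0  0  0  0
 G  0  1  1  1  1  1  1  1  1  1  1  1
 C  0  1  1  2  2  2  2  2  2  2  2  2
 A  0  1  2  2  2  2  2  3  3  3  3  3
 G  0  1  2  2  3  3  3  3  4  4  4  4
 G  0  1  2  2  3  3  4  4  4  4  5  5
 A  0  1  2  2  3  3  4  5  5  5  5  5
 T  0  1  2  2  3  4  4  5  5  5  5  5
 G  0  1  2  2  3  4  5  5  6  6  6  6
 A  0  1  2  2  3  4  5  6  6  7  7  7
 G  0  1  2  2  3  4  5  6  7  7  8  8
 A  0  1  2  2  3  4  5  6  7  8  8  8
dp[11][11] = 8. One LCS (by backtracking along matches): GCGGAGAG.

8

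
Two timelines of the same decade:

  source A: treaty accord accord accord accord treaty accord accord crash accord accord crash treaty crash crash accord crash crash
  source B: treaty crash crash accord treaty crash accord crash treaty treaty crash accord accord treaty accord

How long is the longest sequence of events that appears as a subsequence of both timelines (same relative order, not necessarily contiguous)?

9

Pick treaty [1,1], then accord [2,4], then accord [3,7], then treaty [6,10], then crash [9,11], then accord [10,12], then accord [11,13], then treaty [13,14], then accord [16,15]; all 9 events appear in both, in order, and the DP table's final entry dp[18][15] is also 9, so no common subsequence is longer.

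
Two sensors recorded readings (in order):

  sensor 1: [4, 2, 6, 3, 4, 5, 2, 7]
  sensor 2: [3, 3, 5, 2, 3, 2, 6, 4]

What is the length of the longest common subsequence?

Let dp[i][j] be the LCS length of the first i values of sensor 1 and the first j values of sensor 2. dp[i][j] = dp[i-1][j-1]+1 when the i-th and j-th values match, else max(dp[i-1][j], dp[i][j-1]).
    ·  3  3  5  2  3  2  6  4
 ·  0  0  0  0  0  0  0  0  0
 4  0  0  0  0  0  0  0  0  1
 2  0  0  0  0  1  1  1  1  1
 6  0  0  0  0  1  1  1  2  2
 3  0  1  1  1  1  2  2  2  2
 4  0  1  1  1  1  2  2  2  3
 5  0  1  1  2  2  2  2  2  3
 2  0  1  1  2  3  3  3  3  3
 7  0  1  1  2  3  3  3  3  3
dp[8][8] = 3. One LCS (by backtracking along matches): 2, 6, 4.

3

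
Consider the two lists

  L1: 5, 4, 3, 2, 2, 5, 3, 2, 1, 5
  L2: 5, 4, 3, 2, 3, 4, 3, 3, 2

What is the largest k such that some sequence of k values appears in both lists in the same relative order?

Taking 5 at L1[1]=L2[1], then 4 at L1[2]=L2[2], then 3 at L1[3]=L2[3], then 2 at L1[4]=L2[4], then 3 at L1[7]=L2[8], then 2 at L1[8]=L2[9] gives a common subsequence of length 6. The LCS DP gives dp[10][9] = 6, so this is optimal.

6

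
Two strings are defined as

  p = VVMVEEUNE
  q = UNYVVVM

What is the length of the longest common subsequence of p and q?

3

Let dp[i][j] be the LCS length of the first i characters of p and the first j characters of q. dp[i][j] = dp[i-1][j-1]+1 when the i-th and j-th characters match, else max(dp[i-1][j], dp[i][j-1]).
    ·  U  N  Y  V  V  V  M
 ·  0  0  0  0  0  0  0  0
 V  0  0  0  0  1  1  1  1
 V  0  0  0  0  1  2  2  2
 M  0  0  0  0  1  2  2  3
 V  0  0  0  0  1  2  3  3
 E  0  0  0  0  1  2  3  3
 E  0  0  0  0  1  2  3  3
 U  0  1  1  1  1  2  3  3
 N  0  1  2  2  2  2  3  3
 E  0  1  2  2  2  2  3  3
dp[9][7] = 3. One LCS (by backtracking along matches): VVM.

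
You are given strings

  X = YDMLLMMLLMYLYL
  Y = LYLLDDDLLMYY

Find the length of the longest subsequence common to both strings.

8

Taking Y [1,2], then L [4,3], then L [5,4], then L [8,8], then L [9,9], then M [10,10], then Y [11,11], then Y [13,12] gives a common subsequence of length 8. The LCS DP gives dp[14][12] = 8, so this is optimal.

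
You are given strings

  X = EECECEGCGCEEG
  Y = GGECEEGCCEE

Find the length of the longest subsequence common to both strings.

9

One common subsequence of length 9: E (X #2, Y #3), then C (X #3, Y #4), then E (X #4, Y #5), then E (X #6, Y #6), then G (X #7, Y #7), then C (X #8, Y #8), then C (X #10, Y #9), then E (X #11, Y #10), then E (X #12, Y #11). dp[13][11] = 9 confirms this is the maximum.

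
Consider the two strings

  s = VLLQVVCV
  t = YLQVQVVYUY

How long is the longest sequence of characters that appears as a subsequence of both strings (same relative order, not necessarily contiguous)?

Let dp[i][j] be the LCS length of the first i characters of s and the first j characters of t. dp[i][j] = dp[i-1][j-1]+1 when the i-th and j-th characters match, else max(dp[i-1][j], dp[i][j-1]).
    ·  Y  L  Q  V  Q  V  V  Y  U  Y
 ·  0  0  0  0  0  0  0  0  0  0  0
 V  0  0  0  0  1  1  1  1  1  1  1
 L  0  0  1  1  1  1  1  1  1  1  1
 L  0  0  1  1  1  1  1  1  1  1  1
 Q  0  0  1  2  2  2  2  2  2  2  2
 V  0  0  1  2  3  3  3  3  3  3  3
 V  0  0  1  2  3  3  4  4  4  4  4
 C  0  0  1  2  3  3  4  4  4  4  4
 V  0  0  1  2  3  3  4  5  5  5  5
dp[8][10] = 5. One LCS (by backtracking along matches): LQVVV.

5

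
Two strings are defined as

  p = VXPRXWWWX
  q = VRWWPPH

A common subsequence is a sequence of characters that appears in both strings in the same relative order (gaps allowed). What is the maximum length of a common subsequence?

4

One common subsequence of length 4: V [1,1] → R [4,2] → W [6,3] → W [7,4]. Since dp[9][7] = 4, nothing longer is possible.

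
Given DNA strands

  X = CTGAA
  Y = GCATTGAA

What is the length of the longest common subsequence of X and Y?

5

Taking C (X #1, Y #2); then T (X #2, Y #5); then G (X #3, Y #6); then A (X #4, Y #7); then A (X #5, Y #8) gives a common subsequence of length 5. dp[5][8] = 5 confirms this is the maximum.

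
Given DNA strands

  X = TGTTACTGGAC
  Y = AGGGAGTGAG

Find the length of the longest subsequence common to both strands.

Pick G [2,4], A [5,5], T [7,7], G [8,8], G [9,10]; all 5 bases appear in both, in order. dp[11][10] = 5 confirms this is the maximum.

5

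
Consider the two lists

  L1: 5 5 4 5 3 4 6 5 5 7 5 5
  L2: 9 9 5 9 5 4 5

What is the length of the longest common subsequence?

Let dp[i][j] be the LCS length of the first i values of L1 and the first j values of L2. dp[i][j] = dp[i-1][j-1]+1 when the i-th and j-th values match, else max(dp[i-1][j], dp[i][j-1]).
    ·  9  9  5  9  5  4  5
 ·  0  0  0  0  0  0  0  0
 5  0  0  0  1  1  1  1  1
 5  0  0  0  1  1  2  2  2
 4  0  0  0  1  1  2  3  3
 5  0  0  0  1  1  2  3  4
 3  0  0  0  1  1  2  3  4
 4  0  0  0  1  1  2  3  4
 6  0  0  0  1  1  2  3  4
 5  0  0  0  1  1  2  3  4
 5  0  0  0  1  1  2  3  4
 7  0  0  0  1  1  2  3  4
 5  0  0  0  1  1  2  3  4
 5  0  0  0  1  1  2  3  4
dp[12][7] = 4. One LCS (by backtracking along matches): 5, 5, 4, 5.

4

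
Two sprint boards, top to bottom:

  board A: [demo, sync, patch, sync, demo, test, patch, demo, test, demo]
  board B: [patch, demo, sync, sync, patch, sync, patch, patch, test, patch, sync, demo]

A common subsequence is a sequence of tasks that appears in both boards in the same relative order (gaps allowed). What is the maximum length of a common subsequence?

7

One common subsequence of length 7: demo (board A #1, board B #2); then sync (board A #2, board B #4); then patch (board A #3, board B #5); then sync (board A #4, board B #6); then test (board A #6, board B #9); then patch (board A #7, board B #10); then demo (board A #10, board B #12). Since dp[10][12] = 7, nothing longer is possible.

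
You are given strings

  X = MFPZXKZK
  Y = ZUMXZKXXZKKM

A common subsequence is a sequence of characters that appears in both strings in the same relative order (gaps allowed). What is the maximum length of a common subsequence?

5

Taking M (X #1, Y #3), then Z (X #4, Y #5), then X (X #5, Y #8), then K (X #6, Y #10), then K (X #8, Y #11) gives a common subsequence of length 5, and the DP table's final entry dp[8][12] is also 5, so no common subsequence is longer.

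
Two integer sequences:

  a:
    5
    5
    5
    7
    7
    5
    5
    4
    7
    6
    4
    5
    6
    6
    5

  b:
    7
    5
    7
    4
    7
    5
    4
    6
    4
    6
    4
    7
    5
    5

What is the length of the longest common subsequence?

9

One common subsequence of length 9: 5 at a[3]=b[2] → 7 at a[4]=b[3] → 7 at a[5]=b[5] → 5 at a[6]=b[6] → 4 at a[8]=b[9] → 6 at a[10]=b[10] → 4 at a[11]=b[11] → 5 at a[12]=b[13] → 5 at a[15]=b[14], and the DP table's final entry dp[15][14] is also 9, so no common subsequence is longer.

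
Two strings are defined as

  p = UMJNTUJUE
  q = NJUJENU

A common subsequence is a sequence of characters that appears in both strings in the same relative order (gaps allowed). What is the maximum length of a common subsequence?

4

Let dp[i][j] be the LCS length of the first i characters of p and the first j characters of q. dp[i][j] = dp[i-1][j-1]+1 when the i-th and j-th characters match, else max(dp[i-1][j], dp[i][j-1]).
    ·  N  J  U  J  E  N  U
 ·  0  0  0  0  0  0  0  0
 U  0  0  0  1  1  1  1  1
 M  0  0  0  1  1  1  1  1
 J  0  0  1  1  2  2  2  2
 N  0  1  1  1  2  2  3  3
 T  0  1  1  1  2  2  3  3
 U  0  1  1  2  2  2  3  4
 J  0  1  2  2  3  3  3  4
 U  0  1  2  3  3  3  3  4
 E  0  1  2  3  3  4  4  4
dp[9][7] = 4. One LCS (by backtracking along matches): UJNU.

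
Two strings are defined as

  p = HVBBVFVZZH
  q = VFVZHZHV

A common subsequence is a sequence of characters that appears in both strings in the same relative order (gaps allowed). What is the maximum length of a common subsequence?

6

Let dp[i][j] be the LCS length of the first i characters of p and the first j characters of q. dp[i][j] = dp[i-1][j-1]+1 when the i-th and j-th characters match, else max(dp[i-1][j], dp[i][j-1]).
    ·  V  F  V  Z  H  Z  H  V
 ·  0  0  0  0  0  0  0  0  0
 H  0  0  0  0  0  1  1  1  1
 V  0  1  1  1  1  1  1  1  2
 B  0  1  1  1  1  1  1  1  2
 B  0  1  1  1  1  1  1  1  2
 V  0  1  1  2  2  2  2  2  2
 F  0  1  2  2  2  2  2  2  2
 V  0  1  2  3  3  3  3  3  3
 Z  0  1  2  3  4  4  4  4  4
 Z  0  1  2  3  4  4  5  5  5
 H  0  1  2  3  4  5  5  6  6
dp[10][8] = 6. One LCS (by backtracking along matches): VFVZZH.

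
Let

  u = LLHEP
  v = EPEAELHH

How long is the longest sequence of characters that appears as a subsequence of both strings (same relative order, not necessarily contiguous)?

2

Taking L at u[1]=v[6] → H at u[3]=v[8] gives a common subsequence of length 2, and the DP table's final entry dp[5][8] is also 2, so no common subsequence is longer.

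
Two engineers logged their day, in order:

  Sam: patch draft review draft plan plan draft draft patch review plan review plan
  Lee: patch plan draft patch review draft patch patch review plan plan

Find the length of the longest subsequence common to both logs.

8

Match patch (Sam #1, Lee #1) → draft (Sam #2, Lee #3) → review (Sam #3, Lee #5) → draft (Sam #4, Lee #6) → patch (Sam #9, Lee #8) → review (Sam #10, Lee #9) → plan (Sam #11, Lee #10) → plan (Sam #13, Lee #11) — 8 tasks in the same relative order in both. dp[13][11] = 8 confirms this is the maximum.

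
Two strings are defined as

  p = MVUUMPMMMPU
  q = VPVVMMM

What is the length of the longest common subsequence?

5

Let dp[i][j] be the LCS length of the first i characters of p and the first j characters of q. dp[i][j] = dp[i-1][j-1]+1 when the i-th and j-th characters match, else max(dp[i-1][j], dp[i][j-1]).
    ·  V  P  V  V  M  M  M
 ·  0  0  0  0  0  0  0  0
 M  0  0  0  0  0  1  1  1
 V  0  1  1  1  1  1  1  1
 U  0  1  1  1  1  1  1  1
 U  0  1  1  1  1  1  1  1
 M  0  1  1  1  1  2  2  2
 P  0  1  2  2  2  2  2  2
 M  0  1  2  2  2  3  3  3
 M  0  1  2  2  2  3  4  4
 M  0  1  2  2  2  3  4  5
 P  0  1  2  2  2  3  4  5
 U  0  1  2  2  2  3  4  5
dp[11][7] = 5. One LCS (by backtracking along matches): VPMMM.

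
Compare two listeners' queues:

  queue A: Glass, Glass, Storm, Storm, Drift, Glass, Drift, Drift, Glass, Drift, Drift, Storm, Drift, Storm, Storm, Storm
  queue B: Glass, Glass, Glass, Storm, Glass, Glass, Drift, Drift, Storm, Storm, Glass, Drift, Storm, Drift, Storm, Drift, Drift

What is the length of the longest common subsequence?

One common subsequence of length 11: Glass (queue A #1, queue B #2) → Glass (queue A #2, queue B #3) → Storm (queue A #3, queue B #4) → Glass (queue A #6, queue B #6) → Drift (queue A #7, queue B #7) → Drift (queue A #8, queue B #8) → Glass (queue A #9, queue B #11) → Drift (queue A #10, queue B #12) → Drift (queue A #11, queue B #14) → Storm (queue A #12, queue B #15) → Drift (queue A #13, queue B #17). Since dp[16][17] = 11, nothing longer is possible.

11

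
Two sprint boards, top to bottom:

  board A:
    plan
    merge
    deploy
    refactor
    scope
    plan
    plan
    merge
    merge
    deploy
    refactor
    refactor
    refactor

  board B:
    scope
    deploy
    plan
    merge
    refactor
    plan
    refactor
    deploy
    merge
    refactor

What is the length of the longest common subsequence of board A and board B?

Pick plan (board A #1, board B #3), merge (board A #2, board B #4), refactor (board A #4, board B #5), plan (board A #6, board B #6), merge (board A #9, board B #9), refactor (board A #13, board B #10); all 6 tasks appear in both, in order. Since dp[13][10] = 6, nothing longer is possible.

6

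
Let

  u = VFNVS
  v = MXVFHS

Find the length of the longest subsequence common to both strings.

One common subsequence of length 3: V [1,3], then F [2,4], then S [5,6], and the DP table's final entry dp[5][6] is also 3, so no common subsequence is longer.

3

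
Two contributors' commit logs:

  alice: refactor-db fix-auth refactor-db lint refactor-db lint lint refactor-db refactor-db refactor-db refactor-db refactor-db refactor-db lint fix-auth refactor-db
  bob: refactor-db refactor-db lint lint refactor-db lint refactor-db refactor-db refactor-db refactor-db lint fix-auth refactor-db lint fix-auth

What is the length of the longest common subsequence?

Taking refactor-db [1,1], then refactor-db [3,2], then lint [4,4], then refactor-db [5,5], then lint [7,6], then refactor-db [8,7], then refactor-db [9,8], then refactor-db [10,9], then refactor-db [11,10], then refactor-db [13,13], then lint [14,14], then fix-auth [15,15] gives a common subsequence of length 12, and the DP table's final entry dp[16][15] is also 12, so no common subsequence is longer.

12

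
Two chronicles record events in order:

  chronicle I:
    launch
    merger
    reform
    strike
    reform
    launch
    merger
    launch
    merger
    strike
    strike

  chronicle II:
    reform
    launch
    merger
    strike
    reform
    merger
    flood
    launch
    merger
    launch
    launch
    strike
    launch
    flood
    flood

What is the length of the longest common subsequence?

Pick launch at chronicle I[1]=chronicle II[2] → merger at chronicle I[2]=chronicle II[3] → strike at chronicle I[4]=chronicle II[4] → reform at chronicle I[5]=chronicle II[5] → launch at chronicle I[6]=chronicle II[8] → merger at chronicle I[7]=chronicle II[9] → launch at chronicle I[8]=chronicle II[11] → strike at chronicle I[10]=chronicle II[12]; all 8 events appear in both, in order, and the DP table's final entry dp[11][15] is also 8, so no common subsequence is longer.

8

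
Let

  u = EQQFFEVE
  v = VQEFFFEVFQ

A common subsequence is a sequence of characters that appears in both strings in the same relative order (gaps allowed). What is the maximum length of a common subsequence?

5

Match E [1,3]; then F [4,5]; then F [5,6]; then E [6,7]; then V [7,8] — 5 characters in the same relative order in both. Since dp[8][10] = 5, nothing longer is possible.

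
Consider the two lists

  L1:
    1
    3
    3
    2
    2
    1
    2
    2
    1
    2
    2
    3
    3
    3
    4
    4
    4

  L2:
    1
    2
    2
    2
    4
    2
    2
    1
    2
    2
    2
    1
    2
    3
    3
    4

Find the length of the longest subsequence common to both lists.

Taking 1 at L1[1]=L2[1], 2 at L1[4]=L2[6], 2 at L1[5]=L2[7], 1 at L1[6]=L2[8], 2 at L1[7]=L2[10], 2 at L1[8]=L2[11], 1 at L1[9]=L2[12], 2 at L1[11]=L2[13], 3 at L1[13]=L2[14], 3 at L1[14]=L2[15], 4 at L1[17]=L2[16] gives a common subsequence of length 11, and the DP table's final entry dp[17][16] is also 11, so no common subsequence is longer.

11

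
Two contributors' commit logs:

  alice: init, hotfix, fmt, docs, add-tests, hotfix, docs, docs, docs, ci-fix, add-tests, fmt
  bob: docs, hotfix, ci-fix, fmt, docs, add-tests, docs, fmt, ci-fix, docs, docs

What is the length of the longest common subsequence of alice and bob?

Match hotfix (alice #2, bob #2), fmt (alice #3, bob #4), docs (alice #4, bob #5), add-tests (alice #5, bob #6), docs (alice #7, bob #7), docs (alice #8, bob #10), docs (alice #9, bob #11) — 7 commits in the same relative order in both. dp[12][11] = 7 confirms this is the maximum.

7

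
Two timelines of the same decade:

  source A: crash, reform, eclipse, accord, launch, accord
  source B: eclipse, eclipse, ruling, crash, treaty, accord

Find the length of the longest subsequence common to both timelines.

2

Taking crash at source A[1]=source B[4], then accord at source A[6]=source B[6] gives a common subsequence of length 2. Since dp[6][6] = 2, nothing longer is possible.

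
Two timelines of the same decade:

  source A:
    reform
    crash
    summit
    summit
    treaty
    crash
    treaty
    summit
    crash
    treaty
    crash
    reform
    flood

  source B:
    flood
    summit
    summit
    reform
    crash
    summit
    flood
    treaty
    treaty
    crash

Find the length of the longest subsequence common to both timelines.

Match reform [1,4]; then crash [2,5]; then summit [3,6]; then treaty [7,8]; then treaty [10,9]; then crash [11,10] — 6 events in the same relative order in both. Since dp[13][10] = 6, nothing longer is possible.

6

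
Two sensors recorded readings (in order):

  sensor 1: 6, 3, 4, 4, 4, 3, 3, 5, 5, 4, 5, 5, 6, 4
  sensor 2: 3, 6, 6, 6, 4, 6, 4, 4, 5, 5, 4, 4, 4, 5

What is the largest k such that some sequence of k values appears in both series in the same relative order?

8

Pick 6 (sensor 1 #1, sensor 2 #4), then 4 (sensor 1 #3, sensor 2 #5), then 4 (sensor 1 #4, sensor 2 #7), then 4 (sensor 1 #5, sensor 2 #8), then 5 (sensor 1 #8, sensor 2 #9), then 5 (sensor 1 #9, sensor 2 #10), then 4 (sensor 1 #10, sensor 2 #13), then 5 (sensor 1 #12, sensor 2 #14); all 8 values appear in both, in order. The LCS DP gives dp[14][14] = 8, so this is optimal.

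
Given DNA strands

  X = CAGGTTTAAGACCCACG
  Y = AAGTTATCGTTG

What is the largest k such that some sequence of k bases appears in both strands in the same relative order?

Pick A (X #2, Y #2), G (X #4, Y #3), T (X #5, Y #4), T (X #6, Y #5), T (X #7, Y #7), G (X #10, Y #9), G (X #17, Y #12); all 7 bases appear in both, in order. dp[17][12] = 7 confirms this is the maximum.

7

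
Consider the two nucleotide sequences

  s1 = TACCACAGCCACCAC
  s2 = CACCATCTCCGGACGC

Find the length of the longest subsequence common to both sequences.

10

Taking A [2,2] → C [3,3] → C [4,4] → A [5,5] → C [6,7] → C [9,9] → C [10,10] → A [11,13] → C [12,14] → C [15,16] gives a common subsequence of length 10, and the DP table's final entry dp[15][16] is also 10, so no common subsequence is longer.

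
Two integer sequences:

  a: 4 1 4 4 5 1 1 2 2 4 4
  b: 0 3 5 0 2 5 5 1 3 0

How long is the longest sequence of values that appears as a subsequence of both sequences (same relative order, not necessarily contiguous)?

Taking 5 at a[5]=b[7]; then 1 at a[6]=b[8] gives a common subsequence of length 2. dp[11][10] = 2 confirms this is the maximum.

2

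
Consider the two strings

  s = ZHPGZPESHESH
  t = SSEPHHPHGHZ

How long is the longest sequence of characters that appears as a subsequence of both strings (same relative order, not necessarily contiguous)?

Let dp[i][j] be the LCS length of the first i characters of s and the first j characters of t. dp[i][j] = dp[i-1][j-1]+1 when the i-th and j-th characters match, else max(dp[i-1][j], dp[i][j-1]).
    ·  S  S  E  P  H  H  P  H  G  H  Z
 ·  0  0  0  0  0  0  0  0  0  0  0  0
 Z  0  0  0  0  0  0  0  0  0  0  0  1
 H  0  0  0  0  0  1  1  1  1  1  1  1
 P  0  0  0  0  1  1  1  2  2  2  2  2
 G  0  0  0  0  1  1  1  2  2  3  3  3
 Z  0  0  0  0  1  1  1  2  2  3  3  4
 P  0  0  0  0  1  1  1  2  2  3  3  4
 E  0  0  0  1  1  1  1  2  2  3  3  4
 S  0  1  1  1  1  1  1  2  2  3  3  4
 H  0  1  1  1  1  2  2  2  3  3  4  4
 E  0  1  1  2  2  2  2  2  3  3  4  4
 S  0  1  2  2  2  2  2  2  3  3  4  4
 H  0  1  2  2  2  3  3  3  3  3  4  4
dp[12][11] = 4. One LCS (by backtracking along matches): HPGZ.

4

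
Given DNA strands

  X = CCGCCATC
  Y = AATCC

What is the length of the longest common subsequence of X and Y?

Let dp[i][j] be the LCS length of the first i bases of X and the first j bases of Y. dp[i][j] = dp[i-1][j-1]+1 when the i-th and j-th bases match, else max(dp[i-1][j], dp[i][j-1]).
    ·  A  A  T  C  C
 ·  0  0  0  0  0  0
 C  0  0  0  0  1  1
 C  0  0  0  0  1  2
 G  0  0  0  0  1  2
 C  0  0  0  0  1  2
 C  0  0  0  0  1  2
 A  0  1  1  1  1  2
 T  0  1  1  2  2  2
 C  0  1  1  2  3  3
dp[8][5] = 3. One LCS (by backtracking along matches): ATC.

3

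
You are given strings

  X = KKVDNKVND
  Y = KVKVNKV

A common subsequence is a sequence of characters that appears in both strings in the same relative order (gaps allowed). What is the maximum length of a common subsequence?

One common subsequence of length 6: K [1,1], K [2,3], V [3,4], N [5,5], K [6,6], V [7,7]. dp[9][7] = 6 confirms this is the maximum.

6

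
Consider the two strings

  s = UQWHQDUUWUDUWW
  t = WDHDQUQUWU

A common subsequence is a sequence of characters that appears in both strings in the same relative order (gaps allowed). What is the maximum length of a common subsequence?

7

Pick W at s[3]=t[1], then H at s[4]=t[3], then Q at s[5]=t[5], then U at s[7]=t[6], then U at s[8]=t[8], then W at s[9]=t[9], then U at s[12]=t[10]; all 7 characters appear in both, in order. dp[14][10] = 7 confirms this is the maximum.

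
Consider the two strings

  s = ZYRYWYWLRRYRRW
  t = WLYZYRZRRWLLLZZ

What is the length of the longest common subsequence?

6

Pick Z at s[1]=t[4], Y at s[2]=t[5], R at s[3]=t[6], R at s[12]=t[8], R at s[13]=t[9], W at s[14]=t[10]; all 6 characters appear in both, in order. dp[14][15] = 6 confirms this is the maximum.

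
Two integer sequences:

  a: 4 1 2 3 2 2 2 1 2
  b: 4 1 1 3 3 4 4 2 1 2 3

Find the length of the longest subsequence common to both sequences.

Pick 4 [1,1] → 1 [2,3] → 3 [4,5] → 2 [7,8] → 1 [8,9] → 2 [9,10]; all 6 values appear in both, in order, and the DP table's final entry dp[9][11] is also 6, so no common subsequence is longer.

6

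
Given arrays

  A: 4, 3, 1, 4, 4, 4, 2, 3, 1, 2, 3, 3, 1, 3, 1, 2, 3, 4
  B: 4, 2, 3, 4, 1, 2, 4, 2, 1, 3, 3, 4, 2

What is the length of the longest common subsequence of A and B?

9

Taking 4 at A[1]=B[1], 3 at A[2]=B[3], 1 at A[3]=B[5], 4 at A[6]=B[7], 2 at A[7]=B[8], 1 at A[9]=B[9], 3 at A[11]=B[10], 3 at A[12]=B[11], 2 at A[16]=B[13] gives a common subsequence of length 9. The LCS DP gives dp[18][13] = 9, so this is optimal.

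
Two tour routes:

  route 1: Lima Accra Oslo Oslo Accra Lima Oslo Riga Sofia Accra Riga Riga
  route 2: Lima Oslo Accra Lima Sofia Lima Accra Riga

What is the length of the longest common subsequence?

7

Pick Lima [1,1], then Oslo [4,2], then Accra [5,3], then Lima [6,4], then Sofia [9,5], then Accra [10,7], then Riga [12,8]; all 7 stops appear in both, in order. Since dp[12][8] = 7, nothing longer is possible.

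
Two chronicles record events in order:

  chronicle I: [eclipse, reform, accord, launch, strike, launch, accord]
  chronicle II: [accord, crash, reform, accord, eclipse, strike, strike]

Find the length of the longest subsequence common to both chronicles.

Taking reform at chronicle I[2]=chronicle II[3], accord at chronicle I[3]=chronicle II[4], strike at chronicle I[5]=chronicle II[7] gives a common subsequence of length 3, and the DP table's final entry dp[7][7] is also 3, so no common subsequence is longer.

3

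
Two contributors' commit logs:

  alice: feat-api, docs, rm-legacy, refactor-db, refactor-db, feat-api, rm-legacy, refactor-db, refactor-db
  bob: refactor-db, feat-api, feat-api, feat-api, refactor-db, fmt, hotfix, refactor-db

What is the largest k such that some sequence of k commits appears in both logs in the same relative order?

Match feat-api [1,3]; then feat-api [6,4]; then refactor-db [8,5]; then refactor-db [9,8] — 4 commits in the same relative order in both. Since dp[9][8] = 4, nothing longer is possible.

4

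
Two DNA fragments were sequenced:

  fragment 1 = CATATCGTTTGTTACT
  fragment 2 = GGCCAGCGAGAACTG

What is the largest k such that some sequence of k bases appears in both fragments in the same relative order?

One common subsequence of length 8: C at fragment 1[1]=fragment 2[4], A at fragment 1[2]=fragment 2[5], C at fragment 1[6]=fragment 2[7], G at fragment 1[7]=fragment 2[8], G at fragment 1[11]=fragment 2[10], A at fragment 1[14]=fragment 2[12], C at fragment 1[15]=fragment 2[13], T at fragment 1[16]=fragment 2[14]. The LCS DP gives dp[16][15] = 8, so this is optimal.

8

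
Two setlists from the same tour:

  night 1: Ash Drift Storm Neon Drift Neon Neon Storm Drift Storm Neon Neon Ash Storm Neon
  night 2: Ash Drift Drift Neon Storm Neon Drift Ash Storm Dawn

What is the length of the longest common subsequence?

Pick Ash at night 1[1]=night 2[1] → Drift at night 1[2]=night 2[2] → Drift at night 1[5]=night 2[3] → Neon at night 1[6]=night 2[4] → Neon at night 1[7]=night 2[6] → Drift at night 1[9]=night 2[7] → Ash at night 1[13]=night 2[8] → Storm at night 1[14]=night 2[9]; all 8 songs appear in both, in order. The LCS DP gives dp[15][10] = 8, so this is optimal.

8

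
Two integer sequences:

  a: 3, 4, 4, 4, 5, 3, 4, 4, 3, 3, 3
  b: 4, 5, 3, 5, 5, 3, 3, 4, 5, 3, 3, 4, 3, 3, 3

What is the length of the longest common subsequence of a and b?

8

Taking 3 [1,7], then 4 [4,8], then 5 [5,9], then 3 [6,11], then 4 [8,12], then 3 [9,13], then 3 [10,14], then 3 [11,15] gives a common subsequence of length 8, and the DP table's final entry dp[11][15] is also 8, so no common subsequence is longer.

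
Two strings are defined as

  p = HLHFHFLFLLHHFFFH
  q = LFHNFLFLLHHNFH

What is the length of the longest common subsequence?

One common subsequence of length 12: L (p #2, q #1), then F (p #4, q #2), then H (p #5, q #3), then F (p #6, q #5), then L (p #7, q #6), then F (p #8, q #7), then L (p #9, q #8), then L (p #10, q #9), then H (p #11, q #10), then H (p #12, q #11), then F (p #15, q #13), then H (p #16, q #14), and the DP table's final entry dp[16][14] is also 12, so no common subsequence is longer.

12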